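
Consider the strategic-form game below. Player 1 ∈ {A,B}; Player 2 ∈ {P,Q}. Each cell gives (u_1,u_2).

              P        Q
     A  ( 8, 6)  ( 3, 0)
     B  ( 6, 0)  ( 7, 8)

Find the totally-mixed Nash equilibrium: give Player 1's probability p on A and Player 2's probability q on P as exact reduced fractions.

P1 mixes 4/7 on A; P2 mixes 2/3 on P

P1 indiff ⇒ q·8+(1-q)·3 = q·6+(1-q)·7 ⇒ q(2) = (1-q)(4) ⇒ q = 2/3
P2 indiff ⇒ p·6+(1-p)·0 = p·0+(1-p)·8 ⇒ p(6) = (1-p)(8) ⇒ p = 4/7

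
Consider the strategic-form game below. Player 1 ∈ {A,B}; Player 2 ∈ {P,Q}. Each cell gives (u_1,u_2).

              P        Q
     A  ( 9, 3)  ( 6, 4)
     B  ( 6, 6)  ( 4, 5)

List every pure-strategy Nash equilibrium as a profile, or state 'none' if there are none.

Nash profiles: (A,Q)

(A,P): not NE [P2→Q gives 4>3]
(A,Q): NE
(B,P): not NE [P1→A gives 9>6]
(B,Q): not NE [P1→A gives 6>4; P2→P gives 6>5]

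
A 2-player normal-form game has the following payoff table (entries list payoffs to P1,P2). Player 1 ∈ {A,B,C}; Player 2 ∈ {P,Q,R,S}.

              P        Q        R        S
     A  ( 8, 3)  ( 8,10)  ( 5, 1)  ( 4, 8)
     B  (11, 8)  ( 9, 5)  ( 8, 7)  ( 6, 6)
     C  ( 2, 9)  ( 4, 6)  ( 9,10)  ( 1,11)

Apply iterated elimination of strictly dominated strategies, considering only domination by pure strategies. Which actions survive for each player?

P1 drop A (B beats it: P:11>8 Q:9>8 R:8>5 S:6>4)
P2 drop Q (P beats it: B:8>5 C:9>6)
P1→{B,C} P2→{P,R,S}

Remaining: P1:{B,C} P2:{P,R,S}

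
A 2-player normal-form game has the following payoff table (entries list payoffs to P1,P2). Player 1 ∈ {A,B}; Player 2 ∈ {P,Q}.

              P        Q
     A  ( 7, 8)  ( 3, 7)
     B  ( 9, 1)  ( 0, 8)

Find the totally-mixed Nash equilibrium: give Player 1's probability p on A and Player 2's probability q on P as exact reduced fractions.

p=7/8, q=3/5

P1 indiff ⇒ q·7+(1-q)·3 = q·9+(1-q)·0 ⇒ q(-2) = (1-q)(-3) ⇒ q = 3/5
P2 indiff ⇒ p·8+(1-p)·1 = p·7+(1-p)·8 ⇒ p(1) = (1-p)(7) ⇒ p = 7/8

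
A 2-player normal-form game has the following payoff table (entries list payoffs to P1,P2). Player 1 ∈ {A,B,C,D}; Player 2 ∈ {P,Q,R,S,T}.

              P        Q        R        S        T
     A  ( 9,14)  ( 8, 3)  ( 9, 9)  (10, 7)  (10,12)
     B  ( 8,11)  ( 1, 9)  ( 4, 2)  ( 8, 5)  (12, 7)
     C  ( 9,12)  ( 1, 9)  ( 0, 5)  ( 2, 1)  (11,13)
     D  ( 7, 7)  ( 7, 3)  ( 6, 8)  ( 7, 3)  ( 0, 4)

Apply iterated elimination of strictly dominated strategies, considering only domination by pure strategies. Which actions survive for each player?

Remaining: P1:{A,B,C} P2:{P,T}

P1 drop D (A beats it: P:9>7 Q:8>7 R:9>6 S:10>7 T:10>0)
P2 drop Q (P beats it: A:14>3 B:11>9 C:12>9)
P2 drop R (P beats it: A:14>9 B:11>2 C:12>5)
P2 drop S (P beats it: A:14>7 B:11>5 C:12>1)
P1→{A,B,C} P2→{P,T}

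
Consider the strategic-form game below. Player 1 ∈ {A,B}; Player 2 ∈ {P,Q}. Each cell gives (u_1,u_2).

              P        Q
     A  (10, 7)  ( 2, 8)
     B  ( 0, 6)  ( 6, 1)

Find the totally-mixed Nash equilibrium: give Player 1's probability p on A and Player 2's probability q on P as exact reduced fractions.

P1 mixes 5/6 on A; P2 mixes 2/7 on P

P1 indiff ⇒ q·10+(1-q)·2 = q·0+(1-q)·6 ⇒ q(10) = (1-q)(4) ⇒ q = 2/7
P2 indiff ⇒ p·7+(1-p)·6 = p·8+(1-p)·1 ⇒ p(-1) = (1-p)(-5) ⇒ p = 5/6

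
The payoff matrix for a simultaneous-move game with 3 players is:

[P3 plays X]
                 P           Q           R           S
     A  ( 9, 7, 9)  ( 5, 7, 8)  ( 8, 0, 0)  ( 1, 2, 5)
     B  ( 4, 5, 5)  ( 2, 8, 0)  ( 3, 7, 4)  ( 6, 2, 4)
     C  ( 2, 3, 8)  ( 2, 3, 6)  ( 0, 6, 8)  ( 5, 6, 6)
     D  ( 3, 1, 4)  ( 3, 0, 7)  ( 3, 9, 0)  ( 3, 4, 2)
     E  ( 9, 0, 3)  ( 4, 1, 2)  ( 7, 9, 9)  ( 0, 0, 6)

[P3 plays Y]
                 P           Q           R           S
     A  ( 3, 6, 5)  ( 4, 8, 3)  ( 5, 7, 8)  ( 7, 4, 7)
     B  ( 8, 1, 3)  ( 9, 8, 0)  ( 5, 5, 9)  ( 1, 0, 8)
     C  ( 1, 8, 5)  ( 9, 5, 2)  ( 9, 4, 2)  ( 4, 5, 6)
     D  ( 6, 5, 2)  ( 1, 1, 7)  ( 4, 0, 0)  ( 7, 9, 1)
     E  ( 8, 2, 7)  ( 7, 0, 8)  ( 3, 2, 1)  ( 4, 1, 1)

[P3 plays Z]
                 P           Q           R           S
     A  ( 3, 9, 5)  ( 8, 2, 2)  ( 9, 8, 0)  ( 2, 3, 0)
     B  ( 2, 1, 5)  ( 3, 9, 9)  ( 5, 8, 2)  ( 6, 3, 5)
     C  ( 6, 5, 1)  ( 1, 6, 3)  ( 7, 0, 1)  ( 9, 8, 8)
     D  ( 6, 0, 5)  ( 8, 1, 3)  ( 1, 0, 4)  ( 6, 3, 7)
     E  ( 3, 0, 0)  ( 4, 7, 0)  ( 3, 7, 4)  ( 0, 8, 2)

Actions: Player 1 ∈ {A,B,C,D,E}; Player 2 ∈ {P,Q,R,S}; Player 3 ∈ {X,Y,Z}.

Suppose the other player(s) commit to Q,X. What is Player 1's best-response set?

u_1(A vs Q,X) = 5
u_1(B vs Q,X) = 2
u_1(C vs Q,X) = 2
u_1(D vs Q,X) = 3
u_1(E vs Q,X) = 4
max payoff 5 at {A}

argmax u_1 = {A}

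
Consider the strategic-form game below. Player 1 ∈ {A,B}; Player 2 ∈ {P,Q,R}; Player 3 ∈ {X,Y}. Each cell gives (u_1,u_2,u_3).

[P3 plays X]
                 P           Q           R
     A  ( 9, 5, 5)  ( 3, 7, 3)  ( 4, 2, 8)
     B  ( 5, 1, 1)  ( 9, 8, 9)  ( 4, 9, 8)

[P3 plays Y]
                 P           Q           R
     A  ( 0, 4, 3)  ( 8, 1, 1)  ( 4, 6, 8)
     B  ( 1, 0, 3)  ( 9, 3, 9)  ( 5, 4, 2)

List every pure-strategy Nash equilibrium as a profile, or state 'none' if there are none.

Nash profiles: (B,R,X)

(A,P,X): not NE [P2→Q gives 7>5]
(A,P,Y): not NE [P1→B gives 1>0; P2→R gives 6>4; P3→X gives 5>3]
(A,Q,X): not NE [P1→B gives 9>3]
(A,Q,Y): not NE [P1→B gives 9>8; P2→R gives 6>1; P3→X gives 3>1]
(A,R,X): not NE [P2→Q gives 7>2]
(A,R,Y): not NE [P1→B gives 5>4]
(B,P,X): not NE [P1→A gives 9>5; P2→R gives 9>1; P3→Y gives 3>1]
(B,P,Y): not NE [P2→R gives 4>0]
(B,Q,X): not NE [P2→R gives 9>8]
(B,Q,Y): not NE [P2→R gives 4>3]
(B,R,X): NE
(B,R,Y): not NE [P3→X gives 8>2]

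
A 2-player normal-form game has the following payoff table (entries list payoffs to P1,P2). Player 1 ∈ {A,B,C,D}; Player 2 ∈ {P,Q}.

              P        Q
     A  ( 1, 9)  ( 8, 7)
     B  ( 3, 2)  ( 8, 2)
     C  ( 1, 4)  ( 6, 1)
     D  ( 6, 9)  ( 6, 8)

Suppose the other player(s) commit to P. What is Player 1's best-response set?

argmax u_1 = {D}

u_1(A vs P) = 1
u_1(B vs P) = 3
u_1(C vs P) = 1
u_1(D vs P) = 6
max payoff 6 at {D}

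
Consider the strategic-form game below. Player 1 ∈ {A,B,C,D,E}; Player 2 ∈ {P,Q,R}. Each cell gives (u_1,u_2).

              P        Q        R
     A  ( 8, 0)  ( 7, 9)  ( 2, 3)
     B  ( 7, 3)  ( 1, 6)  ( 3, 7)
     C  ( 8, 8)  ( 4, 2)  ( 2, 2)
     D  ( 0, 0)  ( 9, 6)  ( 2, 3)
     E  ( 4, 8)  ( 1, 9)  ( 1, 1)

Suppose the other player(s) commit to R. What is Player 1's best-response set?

BR_1 = {B}

u_1(A vs R) = 2
u_1(B vs R) = 3
u_1(C vs R) = 2
u_1(D vs R) = 2
u_1(E vs R) = 1
max payoff 3 at {B}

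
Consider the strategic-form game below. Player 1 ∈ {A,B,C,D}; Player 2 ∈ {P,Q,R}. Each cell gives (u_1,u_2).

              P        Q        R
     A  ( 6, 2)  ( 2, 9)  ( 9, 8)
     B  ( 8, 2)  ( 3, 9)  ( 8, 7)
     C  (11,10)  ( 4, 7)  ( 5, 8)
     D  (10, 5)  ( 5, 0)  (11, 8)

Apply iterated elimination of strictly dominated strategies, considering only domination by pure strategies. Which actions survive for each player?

IESDS → P1:{C,D} P2:{P,R}

P1 drop A (D beats it: P:10>6 Q:5>2 R:11>9)
P1 drop B (D beats it: P:10>8 Q:5>3 R:11>8)
P2 drop Q (P beats it: C:10>7 D:5>0)
P1→{C,D} P2→{P,R}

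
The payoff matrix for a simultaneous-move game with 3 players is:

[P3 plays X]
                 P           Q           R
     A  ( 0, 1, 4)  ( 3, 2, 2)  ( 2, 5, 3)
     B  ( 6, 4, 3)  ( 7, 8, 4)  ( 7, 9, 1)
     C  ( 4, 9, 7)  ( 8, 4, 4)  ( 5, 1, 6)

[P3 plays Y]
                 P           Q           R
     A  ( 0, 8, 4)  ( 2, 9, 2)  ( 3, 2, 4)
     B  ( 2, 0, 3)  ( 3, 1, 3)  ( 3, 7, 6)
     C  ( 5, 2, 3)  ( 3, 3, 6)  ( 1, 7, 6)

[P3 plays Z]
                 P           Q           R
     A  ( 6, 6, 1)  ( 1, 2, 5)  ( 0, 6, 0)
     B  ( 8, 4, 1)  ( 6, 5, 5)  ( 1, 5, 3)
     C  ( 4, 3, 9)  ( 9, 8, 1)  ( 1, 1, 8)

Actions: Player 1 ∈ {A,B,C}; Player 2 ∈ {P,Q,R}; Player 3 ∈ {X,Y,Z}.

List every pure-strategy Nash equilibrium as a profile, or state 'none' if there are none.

(A,P,X): not NE [P1→B gives 6>0; P2→R gives 5>1]
(A,P,Y): not NE [P1→C gives 5>0; P2→Q gives 9>8]
(A,P,Z): not NE [P1→B gives 8>6; P3→Y gives 4>1]
(A,Q,X): not NE [P1→C gives 8>3; P2→R gives 5>2; P3→Z gives 5>2]
(A,Q,Y): not NE [P1→C gives 3>2; P3→Z gives 5>2]
(A,Q,Z): not NE [P1→C gives 9>1; P2→R gives 6>2]
(A,R,X): not NE [P1→B gives 7>2; P3→Y gives 4>3]
(A,R,Y): not NE [P2→Q gives 9>2]
(A,R,Z): not NE [P1→C gives 1>0; P3→Y gives 4>0]
(B,P,X): not NE [P2→R gives 9>4]
(B,P,Y): not NE [P1→C gives 5>2; P2→R gives 7>0]
(B,P,Z): not NE [P2→R gives 5>4; P3→Y gives 3>1]
(B,Q,X): not NE [P1→C gives 8>7; P2→R gives 9>8; P3→Z gives 5>4]
(B,Q,Y): not NE [P2→R gives 7>1; P3→Z gives 5>3]
(B,Q,Z): not NE [P1→C gives 9>6]
(B,R,X): not NE [P3→Y gives 6>1]
(B,R,Y): NE
(B,R,Z): not NE [P3→Y gives 6>3]
(C,P,X): not NE [P1→B gives 6>4; P3→Z gives 9>7]
(C,P,Y): not NE [P2→R gives 7>2; P3→Z gives 9>3]
(C,P,Z): not NE [P1→B gives 8>4; P2→Q gives 8>3]
(C,Q,X): not NE [P2→P gives 9>4; P3→Y gives 6>4]
(C,Q,Y): not NE [P2→R gives 7>3]
(C,Q,Z): not NE [P3→Y gives 6>1]
(C,R,X): not NE [P1→B gives 7>5; P2→P gives 9>1; P3→Z gives 8>6]
(C,R,Y): not NE [P1→B gives 3>1; P3→Z gives 8>6]
(C,R,Z): not NE [P2→Q gives 8>1]

NE set: (B,R,Y)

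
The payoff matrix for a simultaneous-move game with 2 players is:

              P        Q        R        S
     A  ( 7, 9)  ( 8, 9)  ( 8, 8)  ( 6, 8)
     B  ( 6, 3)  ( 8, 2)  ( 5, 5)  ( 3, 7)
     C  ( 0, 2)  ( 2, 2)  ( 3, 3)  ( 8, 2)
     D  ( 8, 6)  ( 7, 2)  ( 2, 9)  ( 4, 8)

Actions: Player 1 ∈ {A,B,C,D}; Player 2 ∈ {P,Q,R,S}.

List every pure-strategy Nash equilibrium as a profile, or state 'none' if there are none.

(A,P): not NE [P1→D gives 8>7]
(A,Q): NE
(A,R): not NE [P2→Q gives 9>8]
(A,S): not NE [P1→C gives 8>6; P2→Q gives 9>8]
(B,P): not NE [P1→D gives 8>6; P2→S gives 7>3]
(B,Q): not NE [P2→S gives 7>2]
(B,R): not NE [P1→A gives 8>5; P2→S gives 7>5]
(B,S): not NE [P1→C gives 8>3]
(C,P): not NE [P1→D gives 8>0; P2→R gives 3>2]
(C,Q): not NE [P1→B gives 8>2; P2→R gives 3>2]
(C,R): not NE [P1→A gives 8>3]
(C,S): not NE [P2→R gives 3>2]
(D,P): not NE [P2→R gives 9>6]
(D,Q): not NE [P1→B gives 8>7; P2→R gives 9>2]
(D,R): not NE [P1→A gives 8>2]
(D,S): not NE [P1→C gives 8>4; P2→R gives 9>8]

NE set: (A,Q)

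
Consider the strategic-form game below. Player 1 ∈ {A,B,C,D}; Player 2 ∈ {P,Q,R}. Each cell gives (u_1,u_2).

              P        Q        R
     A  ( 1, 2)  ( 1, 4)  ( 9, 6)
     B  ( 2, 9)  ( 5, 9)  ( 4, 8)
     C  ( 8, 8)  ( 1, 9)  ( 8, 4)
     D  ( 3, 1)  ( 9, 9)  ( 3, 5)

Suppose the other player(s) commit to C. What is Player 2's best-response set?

BR_2 = {Q}

u_2(P vs C) = 8
u_2(Q vs C) = 9
u_2(R vs C) = 4
max payoff 9 at {Q}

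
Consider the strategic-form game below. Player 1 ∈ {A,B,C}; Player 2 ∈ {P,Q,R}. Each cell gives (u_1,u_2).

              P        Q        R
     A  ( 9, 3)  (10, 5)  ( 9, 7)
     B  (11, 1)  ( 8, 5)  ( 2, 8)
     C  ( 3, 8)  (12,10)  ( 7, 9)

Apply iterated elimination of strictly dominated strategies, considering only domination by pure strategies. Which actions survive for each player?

P2 drop P (Q beats it: A:5>3 B:5>1 C:10>8)
P1 drop B (A beats it: Q:10>8 R:9>2)
P1→{A,C} P2→{Q,R}

IESDS → P1:{A,C} P2:{Q,R}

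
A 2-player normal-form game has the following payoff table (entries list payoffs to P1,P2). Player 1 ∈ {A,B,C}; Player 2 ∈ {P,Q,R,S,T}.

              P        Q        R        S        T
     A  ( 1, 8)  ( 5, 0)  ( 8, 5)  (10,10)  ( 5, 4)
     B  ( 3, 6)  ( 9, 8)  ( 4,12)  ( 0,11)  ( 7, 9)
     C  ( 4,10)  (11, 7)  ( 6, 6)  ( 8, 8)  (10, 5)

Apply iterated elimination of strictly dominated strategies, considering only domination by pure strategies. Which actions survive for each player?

Remaining: P1:{A,C} P2:{P,S}

P1 drop B (C beats it: P:4>3 Q:11>9 R:6>4 S:8>0 T:10>7)
P2 drop Q (P beats it: A:8>0 C:10>7)
P2 drop R (P beats it: A:8>5 C:10>6)
P2 drop T (P beats it: A:8>4 C:10>5)
P1→{A,C} P2→{P,S}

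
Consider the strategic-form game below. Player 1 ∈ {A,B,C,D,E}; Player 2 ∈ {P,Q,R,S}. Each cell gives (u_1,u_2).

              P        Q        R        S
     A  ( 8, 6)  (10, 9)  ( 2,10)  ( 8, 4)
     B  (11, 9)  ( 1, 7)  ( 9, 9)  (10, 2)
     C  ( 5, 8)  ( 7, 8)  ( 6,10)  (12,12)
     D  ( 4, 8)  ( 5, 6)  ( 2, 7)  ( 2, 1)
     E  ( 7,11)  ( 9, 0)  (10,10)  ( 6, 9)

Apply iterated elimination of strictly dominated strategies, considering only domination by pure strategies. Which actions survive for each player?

IESDS → P1:{B,C,E} P2:{P,R,S}

P1 drop D (C beats it: P:5>4 Q:7>5 R:6>2 S:12>2)
P2 drop Q (R beats it: A:10>9 B:9>7 C:10>8 E:10>0)
P1 drop A (B beats it: P:11>8 R:9>2 S:10>8)
P1→{B,C,E} P2→{P,R,S}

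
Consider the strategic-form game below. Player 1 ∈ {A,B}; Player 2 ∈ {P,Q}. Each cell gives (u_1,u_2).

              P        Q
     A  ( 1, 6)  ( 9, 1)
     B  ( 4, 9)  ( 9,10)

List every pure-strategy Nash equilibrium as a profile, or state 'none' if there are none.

Nash profiles: (B,Q)

(A,P): not NE [P1→B gives 4>1]
(A,Q): not NE [P2→P gives 6>1]
(B,P): not NE [P2→Q gives 10>9]
(B,Q): NE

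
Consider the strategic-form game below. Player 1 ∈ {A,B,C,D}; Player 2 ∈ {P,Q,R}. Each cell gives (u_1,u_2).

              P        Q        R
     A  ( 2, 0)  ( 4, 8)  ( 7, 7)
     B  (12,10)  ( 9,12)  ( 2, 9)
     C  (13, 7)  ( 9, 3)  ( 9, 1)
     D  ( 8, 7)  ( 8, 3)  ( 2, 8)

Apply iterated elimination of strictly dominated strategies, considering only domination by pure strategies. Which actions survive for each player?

P1 drop A (C beats it: P:13>2 Q:9>4 R:9>7)
P1 drop D (C beats it: P:13>8 Q:9>8 R:9>2)
P2 drop R (P beats it: B:10>9 C:7>1)
P1→{B,C} P2→{P,Q}

IESDS → P1:{B,C} P2:{P,Q}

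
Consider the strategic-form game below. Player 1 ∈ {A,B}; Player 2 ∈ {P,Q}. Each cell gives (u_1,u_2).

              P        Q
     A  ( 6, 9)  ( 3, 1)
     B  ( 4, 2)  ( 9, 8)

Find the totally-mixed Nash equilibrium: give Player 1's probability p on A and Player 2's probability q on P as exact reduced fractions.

P1 indiff ⇒ q·6+(1-q)·3 = q·4+(1-q)·9 ⇒ q(2) = (1-q)(6) ⇒ q = 3/4
P2 indiff ⇒ p·9+(1-p)·2 = p·1+(1-p)·8 ⇒ p(8) = (1-p)(6) ⇒ p = 3/7

P1 mixes 3/7 on A; P2 mixes 3/4 on P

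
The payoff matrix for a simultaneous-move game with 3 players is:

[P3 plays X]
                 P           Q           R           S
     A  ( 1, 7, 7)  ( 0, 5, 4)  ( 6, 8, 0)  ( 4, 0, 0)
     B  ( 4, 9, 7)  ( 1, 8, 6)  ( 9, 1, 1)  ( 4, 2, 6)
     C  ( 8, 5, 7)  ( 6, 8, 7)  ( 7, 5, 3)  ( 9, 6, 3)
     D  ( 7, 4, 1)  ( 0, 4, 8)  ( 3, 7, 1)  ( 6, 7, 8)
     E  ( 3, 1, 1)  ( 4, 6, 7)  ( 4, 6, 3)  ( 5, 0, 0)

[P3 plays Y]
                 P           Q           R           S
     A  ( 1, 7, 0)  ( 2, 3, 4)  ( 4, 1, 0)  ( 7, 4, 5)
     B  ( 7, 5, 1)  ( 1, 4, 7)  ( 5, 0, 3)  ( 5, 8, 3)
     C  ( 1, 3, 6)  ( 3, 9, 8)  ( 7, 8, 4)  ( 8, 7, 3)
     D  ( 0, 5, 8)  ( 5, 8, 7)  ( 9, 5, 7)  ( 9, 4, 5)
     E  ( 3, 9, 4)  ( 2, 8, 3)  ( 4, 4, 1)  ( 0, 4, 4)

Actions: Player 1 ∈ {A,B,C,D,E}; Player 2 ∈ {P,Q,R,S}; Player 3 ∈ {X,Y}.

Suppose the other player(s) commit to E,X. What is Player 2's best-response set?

u_2(P vs E,X) = 1
u_2(Q vs E,X) = 6
u_2(R vs E,X) = 6
u_2(S vs E,X) = 0
max payoff 6 at {Q,R}

BR_2 = {Q,R}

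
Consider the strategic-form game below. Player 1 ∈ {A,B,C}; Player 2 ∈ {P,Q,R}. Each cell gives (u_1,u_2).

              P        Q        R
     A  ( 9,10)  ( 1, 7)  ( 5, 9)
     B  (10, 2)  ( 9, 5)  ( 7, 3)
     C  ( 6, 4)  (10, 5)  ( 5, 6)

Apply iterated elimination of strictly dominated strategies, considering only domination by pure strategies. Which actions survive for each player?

Remaining: P1:{B,C} P2:{Q,R}

P1 drop A (B beats it: P:10>9 Q:9>1 R:7>5)
P2 drop P (Q beats it: B:5>2 C:5>4)
P1→{B,C} P2→{Q,R}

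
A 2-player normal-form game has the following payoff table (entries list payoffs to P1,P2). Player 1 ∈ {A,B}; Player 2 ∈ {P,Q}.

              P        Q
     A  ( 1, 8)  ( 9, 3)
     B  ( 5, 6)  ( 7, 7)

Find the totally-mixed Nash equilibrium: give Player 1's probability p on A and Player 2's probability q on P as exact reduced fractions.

P1 indiff ⇒ q·1+(1-q)·9 = q·5+(1-q)·7 ⇒ q(-4) = (1-q)(-2) ⇒ q = 1/3
P2 indiff ⇒ p·8+(1-p)·6 = p·3+(1-p)·7 ⇒ p(5) = (1-p)(1) ⇒ p = 1/6

p=1/6, q=1/3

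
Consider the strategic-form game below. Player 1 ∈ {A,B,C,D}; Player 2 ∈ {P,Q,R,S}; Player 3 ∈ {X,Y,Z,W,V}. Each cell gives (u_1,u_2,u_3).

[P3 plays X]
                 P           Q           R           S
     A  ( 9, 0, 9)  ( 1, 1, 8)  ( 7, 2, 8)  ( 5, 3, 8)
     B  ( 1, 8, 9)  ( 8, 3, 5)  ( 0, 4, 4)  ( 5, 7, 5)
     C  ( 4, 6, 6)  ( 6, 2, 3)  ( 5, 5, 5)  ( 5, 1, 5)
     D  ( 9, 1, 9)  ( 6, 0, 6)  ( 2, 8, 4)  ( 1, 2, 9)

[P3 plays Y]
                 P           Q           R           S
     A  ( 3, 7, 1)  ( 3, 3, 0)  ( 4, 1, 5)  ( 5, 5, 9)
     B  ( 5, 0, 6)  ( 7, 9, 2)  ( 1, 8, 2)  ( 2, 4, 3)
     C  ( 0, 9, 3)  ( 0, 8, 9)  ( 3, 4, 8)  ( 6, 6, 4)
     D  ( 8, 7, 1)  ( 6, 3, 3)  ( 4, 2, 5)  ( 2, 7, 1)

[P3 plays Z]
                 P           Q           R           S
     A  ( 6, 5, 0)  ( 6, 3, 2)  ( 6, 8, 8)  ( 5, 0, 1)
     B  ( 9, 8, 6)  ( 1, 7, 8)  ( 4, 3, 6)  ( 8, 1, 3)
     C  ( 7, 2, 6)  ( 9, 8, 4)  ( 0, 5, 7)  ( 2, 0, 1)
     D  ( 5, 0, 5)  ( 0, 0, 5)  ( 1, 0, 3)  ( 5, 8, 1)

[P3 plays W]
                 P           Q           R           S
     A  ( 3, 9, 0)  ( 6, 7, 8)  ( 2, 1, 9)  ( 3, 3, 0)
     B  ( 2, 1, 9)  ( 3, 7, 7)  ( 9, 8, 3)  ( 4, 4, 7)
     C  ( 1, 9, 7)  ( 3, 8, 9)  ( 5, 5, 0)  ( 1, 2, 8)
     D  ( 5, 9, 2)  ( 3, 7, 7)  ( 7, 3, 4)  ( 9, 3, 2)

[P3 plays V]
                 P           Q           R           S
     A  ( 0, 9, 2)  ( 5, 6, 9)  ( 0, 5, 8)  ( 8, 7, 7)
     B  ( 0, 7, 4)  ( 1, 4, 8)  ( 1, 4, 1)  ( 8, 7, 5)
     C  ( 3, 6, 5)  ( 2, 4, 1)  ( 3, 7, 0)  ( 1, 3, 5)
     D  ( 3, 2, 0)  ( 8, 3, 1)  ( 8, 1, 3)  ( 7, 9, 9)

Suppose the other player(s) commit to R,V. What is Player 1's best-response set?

argmax u_1 = {D}

u_1(A vs R,V) = 0
u_1(B vs R,V) = 1
u_1(C vs R,V) = 3
u_1(D vs R,V) = 8
max payoff 8 at {D}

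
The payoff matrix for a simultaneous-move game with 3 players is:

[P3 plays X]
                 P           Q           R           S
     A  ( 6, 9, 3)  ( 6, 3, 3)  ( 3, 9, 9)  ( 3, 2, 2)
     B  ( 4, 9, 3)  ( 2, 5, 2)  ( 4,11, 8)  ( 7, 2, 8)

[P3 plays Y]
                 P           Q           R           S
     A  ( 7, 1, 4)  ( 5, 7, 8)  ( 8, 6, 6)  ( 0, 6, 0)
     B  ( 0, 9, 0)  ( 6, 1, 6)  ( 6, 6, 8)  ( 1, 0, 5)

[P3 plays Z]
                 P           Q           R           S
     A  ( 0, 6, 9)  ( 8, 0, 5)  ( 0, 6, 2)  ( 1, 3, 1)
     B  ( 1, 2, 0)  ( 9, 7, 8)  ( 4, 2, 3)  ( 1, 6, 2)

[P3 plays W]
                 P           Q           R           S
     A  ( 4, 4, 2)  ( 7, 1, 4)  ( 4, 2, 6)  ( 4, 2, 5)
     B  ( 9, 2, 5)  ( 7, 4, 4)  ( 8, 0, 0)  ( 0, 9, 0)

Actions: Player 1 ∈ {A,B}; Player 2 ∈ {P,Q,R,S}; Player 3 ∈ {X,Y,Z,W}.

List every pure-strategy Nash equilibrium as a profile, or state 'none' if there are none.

PSNE = {(B,Q,Z), (B,R,X)}

(A,P,X): not NE [P3→Z gives 9>3]
(A,P,Y): not NE [P2→Q gives 7>1; P3→Z gives 9>4]
(A,P,Z): not NE [P1→B gives 1>0]
(A,P,W): not NE [P1→B gives 9>4; P3→Z gives 9>2]
(A,Q,X): not NE [P2→R gives 9>3; P3→Y gives 8>3]
(A,Q,Y): not NE [P1→B gives 6>5]
(A,Q,Z): not NE [P1→B gives 9>8; P2→R gives 6>0; P3→Y gives 8>5]
(A,Q,W): not NE [P2→P gives 4>1; P3→Y gives 8>4]
(A,R,X): not NE [P1→B gives 4>3]
(A,R,Y): not NE [P2→Q gives 7>6; P3→X gives 9>6]
(A,R,Z): not NE [P1→B gives 4>0; P3→X gives 9>2]
(A,R,W): not NE [P1→B gives 8>4; P2→P gives 4>2; P3→X gives 9>6]
(A,S,X): not NE [P1→B gives 7>3; P2→R gives 9>2; P3→W gives 5>2]
(A,S,Y): not NE [P1→B gives 1>0; P2→Q gives 7>6; P3→W gives 5>0]
(A,S,Z): not NE [P2→R gives 6>3; P3→W gives 5>1]
(A,S,W): not NE [P2→P gives 4>2]
(B,P,X): not NE [P1→A gives 6>4; P2→R gives 11>9; P3→W gives 5>3]
(B,P,Y): not NE [P1→A gives 7>0; P3→W gives 5>0]
(B,P,Z): not NE [P2→Q gives 7>2; P3→W gives 5>0]
(B,P,W): not NE [P2→S gives 9>2]
(B,Q,X): not NE [P1→A gives 6>2; P2→R gives 11>5; P3→Z gives 8>2]
(B,Q,Y): not NE [P2→P gives 9>1; P3→Z gives 8>6]
(B,Q,Z): NE
(B,Q,W): not NE [P2→S gives 9>4; P3→Z gives 8>4]
(B,R,X): NE
(B,R,Y): not NE [P1→A gives 8>6; P2→P gives 9>6]
(B,R,Z): not NE [P2→Q gives 7>2; P3→Y gives 8>3]
(B,R,W): not NE [P2→S gives 9>0; P3→Y gives 8>0]
(B,S,X): not NE [P2→R gives 11>2]
(B,S,Y): not NE [P2→P gives 9>0; P3→X gives 8>5]
(B,S,Z): not NE [P2→Q gives 7>6; P3→X gives 8>2]
(B,S,W): not NE [P1→A gives 4>0; P3→X gives 8>0]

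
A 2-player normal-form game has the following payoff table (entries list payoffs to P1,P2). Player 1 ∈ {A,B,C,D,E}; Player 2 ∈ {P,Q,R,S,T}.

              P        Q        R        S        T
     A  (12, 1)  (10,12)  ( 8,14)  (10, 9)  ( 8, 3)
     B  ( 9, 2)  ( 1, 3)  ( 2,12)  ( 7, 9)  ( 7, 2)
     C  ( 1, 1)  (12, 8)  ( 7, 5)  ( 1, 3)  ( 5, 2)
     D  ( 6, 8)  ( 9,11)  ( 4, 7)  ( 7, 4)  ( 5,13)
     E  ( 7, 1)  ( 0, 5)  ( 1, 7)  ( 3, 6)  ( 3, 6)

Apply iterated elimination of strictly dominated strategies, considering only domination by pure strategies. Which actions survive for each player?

P1 drop B (A beats it: P:12>9 Q:10>1 R:8>2 S:10>7 T:8>7)
P1 drop D (A beats it: P:12>6 Q:10>9 R:8>4 S:10>7 T:8>5)
P1 drop E (A beats it: P:12>7 Q:10>0 R:8>1 S:10>3 T:8>3)
P2 drop P (Q beats it: A:12>1 C:8>1)
P2 drop S (Q beats it: A:12>9 C:8>3)
P2 drop T (Q beats it: A:12>3 C:8>2)
P1→{A,C} P2→{Q,R}

Survivors P1:{A,C} P2:{Q,R}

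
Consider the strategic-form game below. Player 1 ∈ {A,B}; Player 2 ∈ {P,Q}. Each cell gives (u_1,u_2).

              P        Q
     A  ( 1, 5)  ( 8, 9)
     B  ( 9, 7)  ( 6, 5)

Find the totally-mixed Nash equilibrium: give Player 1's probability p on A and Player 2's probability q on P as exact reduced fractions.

P1 indiff ⇒ q·1+(1-q)·8 = q·9+(1-q)·6 ⇒ q(-8) = (1-q)(-2) ⇒ q = 1/5
P2 indiff ⇒ p·5+(1-p)·7 = p·9+(1-p)·5 ⇒ p(-4) = (1-p)(-2) ⇒ p = 1/3

(p,q) = (1/3, 1/5)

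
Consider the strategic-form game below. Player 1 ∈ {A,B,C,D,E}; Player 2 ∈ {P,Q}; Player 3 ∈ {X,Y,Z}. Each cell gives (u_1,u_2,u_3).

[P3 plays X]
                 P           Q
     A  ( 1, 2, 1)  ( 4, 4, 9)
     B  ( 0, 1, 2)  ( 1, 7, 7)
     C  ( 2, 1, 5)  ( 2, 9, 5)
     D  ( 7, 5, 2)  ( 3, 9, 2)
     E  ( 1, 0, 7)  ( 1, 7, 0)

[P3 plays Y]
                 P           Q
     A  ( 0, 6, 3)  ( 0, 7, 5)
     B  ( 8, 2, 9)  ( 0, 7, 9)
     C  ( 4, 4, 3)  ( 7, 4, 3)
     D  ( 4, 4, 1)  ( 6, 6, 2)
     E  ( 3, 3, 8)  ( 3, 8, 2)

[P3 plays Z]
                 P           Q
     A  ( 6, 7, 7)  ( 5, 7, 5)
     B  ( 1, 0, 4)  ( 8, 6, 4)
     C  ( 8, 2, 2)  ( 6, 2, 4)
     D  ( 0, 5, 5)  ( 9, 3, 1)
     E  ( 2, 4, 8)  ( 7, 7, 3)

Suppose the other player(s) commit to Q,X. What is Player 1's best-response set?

u_1(A vs Q,X) = 4
u_1(B vs Q,X) = 1
u_1(C vs Q,X) = 2
u_1(D vs Q,X) = 3
u_1(E vs Q,X) = 1
max payoff 4 at {A}

argmax u_1 = {A}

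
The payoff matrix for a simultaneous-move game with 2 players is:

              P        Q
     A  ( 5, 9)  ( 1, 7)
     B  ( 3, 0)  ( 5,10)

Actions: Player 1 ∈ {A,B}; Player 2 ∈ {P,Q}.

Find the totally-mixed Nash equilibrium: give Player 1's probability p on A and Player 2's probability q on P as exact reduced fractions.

p=5/6, q=2/3

P1 indiff ⇒ q·5+(1-q)·1 = q·3+(1-q)·5 ⇒ q(2) = (1-q)(4) ⇒ q = 2/3
P2 indiff ⇒ p·9+(1-p)·0 = p·7+(1-p)·10 ⇒ p(2) = (1-p)(10) ⇒ p = 5/6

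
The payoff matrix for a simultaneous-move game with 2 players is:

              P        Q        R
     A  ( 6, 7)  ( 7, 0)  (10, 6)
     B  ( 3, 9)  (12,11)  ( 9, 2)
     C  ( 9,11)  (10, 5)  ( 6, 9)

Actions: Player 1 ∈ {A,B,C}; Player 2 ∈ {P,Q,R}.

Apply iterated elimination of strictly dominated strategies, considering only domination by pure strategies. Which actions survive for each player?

IESDS → P1:{B,C} P2:{P,Q}

P2 drop R (P beats it: A:7>6 B:9>2 C:11>9)
P1 drop A (C beats it: P:9>6 Q:10>7)
P1→{B,C} P2→{P,Q}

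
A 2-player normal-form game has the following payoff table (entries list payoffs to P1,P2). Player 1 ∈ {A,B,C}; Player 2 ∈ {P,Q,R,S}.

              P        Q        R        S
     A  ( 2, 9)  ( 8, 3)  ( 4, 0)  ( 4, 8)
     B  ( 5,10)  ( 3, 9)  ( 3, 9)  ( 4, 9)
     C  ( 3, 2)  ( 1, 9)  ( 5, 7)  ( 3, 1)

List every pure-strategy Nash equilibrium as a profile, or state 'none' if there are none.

PSNE = {(B,P)}

(A,P): not NE [P1→B gives 5>2]
(A,Q): not NE [P2→P gives 9>3]
(A,R): not NE [P1→C gives 5>4; P2→P gives 9>0]
(A,S): not NE [P2→P gives 9>8]
(B,P): NE
(B,Q): not NE [P1→A gives 8>3; P2→P gives 10>9]
(B,R): not NE [P1→C gives 5>3; P2→P gives 10>9]
(B,S): not NE [P2→P gives 10>9]
(C,P): not NE [P1→B gives 5>3; P2→Q gives 9>2]
(C,Q): not NE [P1→A gives 8>1]
(C,R): not NE [P2→Q gives 9>7]
(C,S): not NE [P1→B gives 4>3; P2→Q gives 9>1]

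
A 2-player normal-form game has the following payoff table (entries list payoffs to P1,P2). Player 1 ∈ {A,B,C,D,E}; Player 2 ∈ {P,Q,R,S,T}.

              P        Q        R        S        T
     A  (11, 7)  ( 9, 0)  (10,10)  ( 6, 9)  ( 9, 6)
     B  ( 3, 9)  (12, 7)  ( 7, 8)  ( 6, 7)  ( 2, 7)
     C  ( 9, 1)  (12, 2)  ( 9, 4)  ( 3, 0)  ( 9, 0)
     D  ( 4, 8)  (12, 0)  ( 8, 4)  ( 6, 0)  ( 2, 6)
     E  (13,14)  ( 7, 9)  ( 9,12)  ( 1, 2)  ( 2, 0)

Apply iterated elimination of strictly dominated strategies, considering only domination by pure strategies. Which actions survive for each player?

Survivors P1:{A,E} P2:{P,R}

P2 drop Q (R beats it: A:10>0 B:8>7 C:4>2 D:4>0 E:12>9)
P2 drop S (R beats it: A:10>9 B:8>7 C:4>0 D:4>0 E:12>2)
P1 drop B (A beats it: P:11>3 R:10>7 T:9>2)
P1 drop D (A beats it: P:11>4 R:10>8 T:9>2)
P2 drop T (P beats it: A:7>6 C:1>0 E:14>0)
P1 drop C (A beats it: P:11>9 R:10>9)
P1→{A,E} P2→{P,R}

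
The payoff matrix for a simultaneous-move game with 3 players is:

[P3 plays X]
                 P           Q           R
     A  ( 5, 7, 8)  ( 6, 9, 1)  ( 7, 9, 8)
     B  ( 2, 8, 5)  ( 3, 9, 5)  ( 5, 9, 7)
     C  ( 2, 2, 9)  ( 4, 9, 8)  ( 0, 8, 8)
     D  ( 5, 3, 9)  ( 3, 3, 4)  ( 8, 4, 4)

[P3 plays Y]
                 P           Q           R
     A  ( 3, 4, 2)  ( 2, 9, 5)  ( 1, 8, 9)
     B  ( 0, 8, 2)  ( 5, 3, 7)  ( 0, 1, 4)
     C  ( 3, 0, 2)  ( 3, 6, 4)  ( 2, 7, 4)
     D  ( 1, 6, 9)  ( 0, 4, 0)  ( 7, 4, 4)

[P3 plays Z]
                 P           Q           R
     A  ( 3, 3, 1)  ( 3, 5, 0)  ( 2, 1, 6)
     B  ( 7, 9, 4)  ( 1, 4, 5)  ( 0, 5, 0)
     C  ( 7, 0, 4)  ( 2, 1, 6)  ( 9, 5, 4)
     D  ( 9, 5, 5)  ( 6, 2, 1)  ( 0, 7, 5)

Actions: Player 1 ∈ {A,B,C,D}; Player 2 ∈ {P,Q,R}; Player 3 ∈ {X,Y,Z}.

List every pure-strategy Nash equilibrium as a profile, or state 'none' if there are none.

Equilibria: none

(A,P,X): not NE [P2→R gives 9>7]
(A,P,Y): not NE [P2→Q gives 9>4; P3→X gives 8>2]
(A,P,Z): not NE [P1→D gives 9>3; P2→Q gives 5>3; P3→X gives 8>1]
(A,Q,X): not NE [P3→Y gives 5>1]
(A,Q,Y): not NE [P1→B gives 5>2]
(A,Q,Z): not NE [P1→D gives 6>3; P3→Y gives 5>0]
(A,R,X): not NE [P1→D gives 8>7; P3→Y gives 9>8]
(A,R,Y): not NE [P1→D gives 7>1; P2→Q gives 9>8]
(A,R,Z): not NE [P1→C gives 9>2; P2→Q gives 5>1; P3→Y gives 9>6]
(B,P,X): not NE [P1→D gives 5>2; P2→R gives 9>8]
(B,P,Y): not NE [P1→C gives 3>0; P3→X gives 5>2]
(B,P,Z): not NE [P1→D gives 9>7; P3→X gives 5>4]
(B,Q,X): not NE [P1→A gives 6>3; P3→Y gives 7>5]
(B,Q,Y): not NE [P2→P gives 8>3]
(B,Q,Z): not NE [P1→D gives 6>1; P2→P gives 9>4; P3→Y gives 7>5]
(B,R,X): not NE [P1→D gives 8>5]
(B,R,Y): not NE [P1→D gives 7>0; P2→P gives 8>1; P3→X gives 7>4]
(B,R,Z): not NE [P1→C gives 9>0; P2→P gives 9>5; P3→X gives 7>0]
(C,P,X): not NE [P1→D gives 5>2; P2→Q gives 9>2]
(C,P,Y): not NE [P2→R gives 7>0; P3→X gives 9>2]
(C,P,Z): not NE [P1→D gives 9>7; P2→R gives 5>0; P3→X gives 9>4]
(C,Q,X): not NE [P1→A gives 6>4]
(C,Q,Y): not NE [P1→B gives 5>3; P2→R gives 7>6; P3→X gives 8>4]
(C,Q,Z): not NE [P1→D gives 6>2; P2→R gives 5>1; P3→X gives 8>6]
(C,R,X): not NE [P1→D gives 8>0; P2→Q gives 9>8]
(C,R,Y): not NE [P1→D gives 7>2; P3→X gives 8>4]
(C,R,Z): not NE [P3→X gives 8>4]
(D,P,X): not NE [P2→R gives 4>3]
(D,P,Y): not NE [P1→C gives 3>1]
(D,P,Z): not NE [P2→R gives 7>5; P3→Y gives 9>5]
(D,Q,X): not NE [P1→A gives 6>3; P2→R gives 4>3]
(D,Q,Y): not NE [P1→B gives 5>0; P2→P gives 6>4; P3→X gives 4>0]
(D,Q,Z): not NE [P2→R gives 7>2; P3→X gives 4>1]
(D,R,X): not NE [P3→Z gives 5>4]
(D,R,Y): not NE [P2→P gives 6>4; P3→Z gives 5>4]
(D,R,Z): not NE [P1→C gives 9>0]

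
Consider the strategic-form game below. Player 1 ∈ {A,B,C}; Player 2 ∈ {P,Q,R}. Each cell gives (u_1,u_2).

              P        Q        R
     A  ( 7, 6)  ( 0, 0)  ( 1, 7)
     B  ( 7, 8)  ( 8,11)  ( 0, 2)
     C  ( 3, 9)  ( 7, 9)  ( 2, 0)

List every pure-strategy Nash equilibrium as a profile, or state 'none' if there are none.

PSNE = {(B,Q)}

(A,P): not NE [P2→R gives 7>6]
(A,Q): not NE [P1→B gives 8>0; P2→R gives 7>0]
(A,R): not NE [P1→C gives 2>1]
(B,P): not NE [P2→Q gives 11>8]
(B,Q): NE
(B,R): not NE [P1→C gives 2>0; P2→Q gives 11>2]
(C,P): not NE [P1→B gives 7>3]
(C,Q): not NE [P1→B gives 8>7]
(C,R): not NE [P2→Q gives 9>0]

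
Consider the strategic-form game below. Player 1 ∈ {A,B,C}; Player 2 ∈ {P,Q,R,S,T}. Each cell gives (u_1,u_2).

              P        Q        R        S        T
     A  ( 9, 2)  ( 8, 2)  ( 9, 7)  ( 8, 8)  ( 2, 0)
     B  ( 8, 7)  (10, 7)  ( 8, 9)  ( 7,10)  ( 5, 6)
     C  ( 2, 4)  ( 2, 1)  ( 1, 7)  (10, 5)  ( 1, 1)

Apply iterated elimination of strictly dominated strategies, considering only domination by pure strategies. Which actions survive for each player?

P2 drop P (R beats it: A:7>2 B:9>7 C:7>4)
P2 drop Q (R beats it: A:7>2 B:9>7 C:7>1)
P2 drop T (R beats it: A:7>0 B:9>6 C:7>1)
P1 drop B (A beats it: R:9>8 S:8>7)
P1→{A,C} P2→{R,S}

IESDS → P1:{A,C} P2:{R,S}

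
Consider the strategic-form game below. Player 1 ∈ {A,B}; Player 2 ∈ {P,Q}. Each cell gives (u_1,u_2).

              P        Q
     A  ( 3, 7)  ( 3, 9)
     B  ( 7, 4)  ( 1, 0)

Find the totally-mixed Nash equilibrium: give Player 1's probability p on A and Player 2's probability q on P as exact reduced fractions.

p=2/3, q=1/3

P1 indiff ⇒ q·3+(1-q)·3 = q·7+(1-q)·1 ⇒ q(-4) = (1-q)(-2) ⇒ q = 1/3
P2 indiff ⇒ p·7+(1-p)·4 = p·9+(1-p)·0 ⇒ p(-2) = (1-p)(-4) ⇒ p = 2/3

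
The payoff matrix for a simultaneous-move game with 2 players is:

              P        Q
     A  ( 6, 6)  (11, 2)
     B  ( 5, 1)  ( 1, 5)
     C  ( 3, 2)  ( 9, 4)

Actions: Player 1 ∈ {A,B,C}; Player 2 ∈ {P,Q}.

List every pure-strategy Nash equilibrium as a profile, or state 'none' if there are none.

PSNE = {(A,P)}

(A,P): NE
(A,Q): not NE [P2→P gives 6>2]
(B,P): not NE [P1→A gives 6>5; P2→Q gives 5>1]
(B,Q): not NE [P1→A gives 11>1]
(C,P): not NE [P1→A gives 6>3; P2→Q gives 4>2]
(C,Q): not NE [P1→A gives 11>9]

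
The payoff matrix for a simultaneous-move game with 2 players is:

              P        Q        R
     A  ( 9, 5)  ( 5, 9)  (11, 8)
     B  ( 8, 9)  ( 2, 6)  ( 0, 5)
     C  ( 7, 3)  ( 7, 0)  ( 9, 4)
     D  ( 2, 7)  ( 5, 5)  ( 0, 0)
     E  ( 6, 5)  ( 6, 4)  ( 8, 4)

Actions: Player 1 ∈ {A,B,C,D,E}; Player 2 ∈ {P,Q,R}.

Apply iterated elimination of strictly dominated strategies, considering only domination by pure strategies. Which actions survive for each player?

P1 drop B (A beats it: P:9>8 Q:5>2 R:11>0)
P1 drop D (C beats it: P:7>2 Q:7>5 R:9>0)
P1 drop E (C beats it: P:7>6 Q:7>6 R:9>8)
P2 drop P (R beats it: A:8>5 C:4>3)
P1→{A,C} P2→{Q,R}

IESDS → P1:{A,C} P2:{Q,R}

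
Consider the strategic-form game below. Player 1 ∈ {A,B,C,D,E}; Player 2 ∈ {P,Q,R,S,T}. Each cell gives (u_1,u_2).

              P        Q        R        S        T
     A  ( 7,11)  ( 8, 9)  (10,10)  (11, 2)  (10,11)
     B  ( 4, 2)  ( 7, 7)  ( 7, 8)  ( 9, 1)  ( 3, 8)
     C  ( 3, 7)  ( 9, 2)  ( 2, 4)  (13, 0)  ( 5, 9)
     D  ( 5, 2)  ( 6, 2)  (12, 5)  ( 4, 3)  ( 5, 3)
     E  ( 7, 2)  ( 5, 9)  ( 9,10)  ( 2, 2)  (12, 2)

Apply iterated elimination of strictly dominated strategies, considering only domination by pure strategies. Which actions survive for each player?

P1 drop B (A beats it: P:7>4 Q:8>7 R:10>7 S:11>9 T:10>3)
P2 drop Q (R beats it: A:10>9 C:4>2 D:5>2 E:10>9)
P2 drop S (R beats it: A:10>2 C:4>0 D:5>3 E:10>2)
P1 drop C (A beats it: P:7>3 R:10>2 T:10>5)
P1→{A,D,E} P2→{P,R,T}

IESDS → P1:{A,D,E} P2:{P,R,T}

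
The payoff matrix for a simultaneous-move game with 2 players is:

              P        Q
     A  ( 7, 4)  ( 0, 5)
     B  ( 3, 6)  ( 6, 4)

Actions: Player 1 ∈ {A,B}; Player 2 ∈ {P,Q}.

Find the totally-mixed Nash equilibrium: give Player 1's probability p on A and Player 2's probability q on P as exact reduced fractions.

P1 mixes 2/3 on A; P2 mixes 3/5 on P

P1 indiff ⇒ q·7+(1-q)·0 = q·3+(1-q)·6 ⇒ q(4) = (1-q)(6) ⇒ q = 3/5
P2 indiff ⇒ p·4+(1-p)·6 = p·5+(1-p)·4 ⇒ p(-1) = (1-p)(-2) ⇒ p = 2/3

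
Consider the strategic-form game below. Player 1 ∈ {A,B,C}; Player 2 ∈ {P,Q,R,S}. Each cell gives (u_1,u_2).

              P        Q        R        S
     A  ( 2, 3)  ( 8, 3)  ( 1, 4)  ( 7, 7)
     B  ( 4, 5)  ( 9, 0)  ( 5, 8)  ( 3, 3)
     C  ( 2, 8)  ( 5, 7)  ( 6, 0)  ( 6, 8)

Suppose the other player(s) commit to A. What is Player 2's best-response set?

BR_2 = {S}

u_2(P vs A) = 3
u_2(Q vs A) = 3
u_2(R vs A) = 4
u_2(S vs A) = 7
max payoff 7 at {S}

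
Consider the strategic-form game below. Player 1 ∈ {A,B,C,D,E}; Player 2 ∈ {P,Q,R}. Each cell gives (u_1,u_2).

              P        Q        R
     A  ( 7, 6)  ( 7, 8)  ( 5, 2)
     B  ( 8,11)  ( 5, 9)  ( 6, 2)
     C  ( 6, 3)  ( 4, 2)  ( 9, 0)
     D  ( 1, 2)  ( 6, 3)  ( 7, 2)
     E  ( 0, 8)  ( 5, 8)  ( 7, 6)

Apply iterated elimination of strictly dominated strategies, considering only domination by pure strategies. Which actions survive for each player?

IESDS → P1:{A,B} P2:{P,Q}

P2 drop R (Q beats it: A:8>2 B:9>2 C:2>0 D:3>2 E:8>6)
P1 drop C (A beats it: P:7>6 Q:7>4)
P1 drop D (A beats it: P:7>1 Q:7>6)
P1 drop E (A beats it: P:7>0 Q:7>5)
P1→{A,B} P2→{P,Q}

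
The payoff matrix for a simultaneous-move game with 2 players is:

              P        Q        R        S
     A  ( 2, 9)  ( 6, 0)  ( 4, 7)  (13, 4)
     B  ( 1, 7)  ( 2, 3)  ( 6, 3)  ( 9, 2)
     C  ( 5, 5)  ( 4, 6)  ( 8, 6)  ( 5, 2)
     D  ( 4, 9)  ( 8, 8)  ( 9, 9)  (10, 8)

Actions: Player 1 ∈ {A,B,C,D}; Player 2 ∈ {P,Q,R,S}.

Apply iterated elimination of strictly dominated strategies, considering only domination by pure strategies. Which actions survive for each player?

Remaining: P1:{C,D} P2:{P,Q,R}

P1 drop B (D beats it: P:4>1 Q:8>2 R:9>6 S:10>9)
P2 drop S (P beats it: A:9>4 C:5>2 D:9>8)
P1 drop A (D beats it: P:4>2 Q:8>6 R:9>4)
P1→{C,D} P2→{P,Q,R}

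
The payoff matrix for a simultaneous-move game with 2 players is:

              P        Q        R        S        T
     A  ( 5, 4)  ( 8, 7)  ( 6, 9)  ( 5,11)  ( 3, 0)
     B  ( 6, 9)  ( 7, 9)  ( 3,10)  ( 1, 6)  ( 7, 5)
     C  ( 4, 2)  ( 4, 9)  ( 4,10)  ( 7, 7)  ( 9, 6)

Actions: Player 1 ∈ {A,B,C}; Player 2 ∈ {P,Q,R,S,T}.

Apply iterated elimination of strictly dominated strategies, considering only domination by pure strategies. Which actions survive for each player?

P2 drop P (R beats it: A:9>4 B:10>9 C:10>2)
P2 drop Q (R beats it: A:9>7 B:10>9 C:10>9)
P1 drop B (C beats it: R:4>3 S:7>1 T:9>7)
P2 drop T (R beats it: A:9>0 C:10>6)
P1→{A,C} P2→{R,S}

IESDS → P1:{A,C} P2:{R,S}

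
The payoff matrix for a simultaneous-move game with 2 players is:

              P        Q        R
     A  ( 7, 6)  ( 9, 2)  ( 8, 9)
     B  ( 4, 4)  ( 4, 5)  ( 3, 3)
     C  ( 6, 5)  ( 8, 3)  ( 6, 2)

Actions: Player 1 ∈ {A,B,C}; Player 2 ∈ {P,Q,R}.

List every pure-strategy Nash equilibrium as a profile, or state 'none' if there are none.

(A,P): not NE [P2→R gives 9>6]
(A,Q): not NE [P2→R gives 9>2]
(A,R): NE
(B,P): not NE [P1→A gives 7>4; P2→Q gives 5>4]
(B,Q): not NE [P1→A gives 9>4]
(B,R): not NE [P1→A gives 8>3; P2→Q gives 5>3]
(C,P): not NE [P1→A gives 7>6]
(C,Q): not NE [P1→A gives 9>8; P2→P gives 5>3]
(C,R): not NE [P1→A gives 8>6; P2→P gives 5>2]

Nash profiles: (A,R)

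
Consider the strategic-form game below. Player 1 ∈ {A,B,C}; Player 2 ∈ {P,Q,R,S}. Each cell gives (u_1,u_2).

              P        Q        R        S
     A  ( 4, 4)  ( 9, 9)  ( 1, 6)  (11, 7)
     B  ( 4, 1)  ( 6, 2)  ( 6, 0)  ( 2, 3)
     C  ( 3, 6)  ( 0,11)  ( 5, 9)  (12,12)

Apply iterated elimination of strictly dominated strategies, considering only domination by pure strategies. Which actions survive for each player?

Survivors P1:{A,C} P2:{Q,S}

P2 drop P (Q beats it: A:9>4 B:2>1 C:11>6)
P2 drop R (Q beats it: A:9>6 B:2>0 C:11>9)
P1 drop B (A beats it: Q:9>6 S:11>2)
P1→{A,C} P2→{Q,S}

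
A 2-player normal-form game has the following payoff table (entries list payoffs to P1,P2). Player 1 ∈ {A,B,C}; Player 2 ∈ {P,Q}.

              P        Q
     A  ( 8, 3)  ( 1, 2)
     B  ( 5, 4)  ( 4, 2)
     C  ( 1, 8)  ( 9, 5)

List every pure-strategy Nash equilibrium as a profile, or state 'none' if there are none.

(A,P): NE
(A,Q): not NE [P1→C gives 9>1; P2→P gives 3>2]
(B,P): not NE [P1→A gives 8>5]
(B,Q): not NE [P1→C gives 9>4; P2→P gives 4>2]
(C,P): not NE [P1→A gives 8>1]
(C,Q): not NE [P2→P gives 8>5]

Nash profiles: (A,P)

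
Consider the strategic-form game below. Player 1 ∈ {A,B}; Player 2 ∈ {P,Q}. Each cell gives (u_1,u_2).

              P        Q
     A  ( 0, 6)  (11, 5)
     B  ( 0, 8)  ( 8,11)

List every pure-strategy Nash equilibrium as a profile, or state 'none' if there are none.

(A,P): NE
(A,Q): not NE [P2→P gives 6>5]
(B,P): not NE [P2→Q gives 11>8]
(B,Q): not NE [P1→A gives 11>8]

Nash profiles: (A,P)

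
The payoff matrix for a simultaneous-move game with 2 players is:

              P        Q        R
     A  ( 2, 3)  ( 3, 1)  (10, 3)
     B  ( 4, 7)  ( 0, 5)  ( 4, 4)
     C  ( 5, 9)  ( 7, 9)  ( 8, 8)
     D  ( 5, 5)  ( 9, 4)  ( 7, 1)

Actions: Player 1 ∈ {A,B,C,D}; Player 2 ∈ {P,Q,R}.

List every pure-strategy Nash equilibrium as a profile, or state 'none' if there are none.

(A,P): not NE [P1→D gives 5>2]
(A,Q): not NE [P1→D gives 9>3; P2→R gives 3>1]
(A,R): NE
(B,P): not NE [P1→D gives 5>4]
(B,Q): not NE [P1→D gives 9>0; P2→P gives 7>5]
(B,R): not NE [P1→A gives 10>4; P2→P gives 7>4]
(C,P): NE
(C,Q): not NE [P1→D gives 9>7]
(C,R): not NE [P1→A gives 10>8; P2→Q gives 9>8]
(D,P): NE
(D,Q): not NE [P2→P gives 5>4]
(D,R): not NE [P1→A gives 10>7; P2→P gives 5>1]

Nash profiles: (A,R), (C,P), (D,P)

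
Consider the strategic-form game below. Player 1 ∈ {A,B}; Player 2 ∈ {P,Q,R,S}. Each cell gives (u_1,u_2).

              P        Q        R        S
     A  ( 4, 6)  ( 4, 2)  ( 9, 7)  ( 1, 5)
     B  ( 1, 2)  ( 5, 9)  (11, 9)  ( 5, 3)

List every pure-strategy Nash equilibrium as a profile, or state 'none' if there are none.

(A,P): not NE [P2→R gives 7>6]
(A,Q): not NE [P1→B gives 5>4; P2→R gives 7>2]
(A,R): not NE [P1→B gives 11>9]
(A,S): not NE [P1→B gives 5>1; P2→R gives 7>5]
(B,P): not NE [P1→A gives 4>1; P2→R gives 9>2]
(B,Q): NE
(B,R): NE
(B,S): not NE [P2→R gives 9>3]

PSNE = {(B,Q), (B,R)}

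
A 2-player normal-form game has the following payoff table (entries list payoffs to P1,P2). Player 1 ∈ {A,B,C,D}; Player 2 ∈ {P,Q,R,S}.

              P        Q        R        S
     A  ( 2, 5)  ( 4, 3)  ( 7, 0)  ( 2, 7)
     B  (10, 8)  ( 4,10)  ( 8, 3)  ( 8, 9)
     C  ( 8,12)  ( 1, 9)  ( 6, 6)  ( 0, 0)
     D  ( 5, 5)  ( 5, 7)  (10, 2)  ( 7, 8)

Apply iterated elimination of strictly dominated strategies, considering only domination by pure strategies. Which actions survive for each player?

P1 drop A (D beats it: P:5>2 Q:5>4 R:10>7 S:7>2)
P1 drop C (B beats it: P:10>8 Q:4>1 R:8>6 S:8>0)
P2 drop P (Q beats it: B:10>8 D:7>5)
P2 drop R (Q beats it: B:10>3 D:7>2)
P1→{B,D} P2→{Q,S}

Remaining: P1:{B,D} P2:{Q,S}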